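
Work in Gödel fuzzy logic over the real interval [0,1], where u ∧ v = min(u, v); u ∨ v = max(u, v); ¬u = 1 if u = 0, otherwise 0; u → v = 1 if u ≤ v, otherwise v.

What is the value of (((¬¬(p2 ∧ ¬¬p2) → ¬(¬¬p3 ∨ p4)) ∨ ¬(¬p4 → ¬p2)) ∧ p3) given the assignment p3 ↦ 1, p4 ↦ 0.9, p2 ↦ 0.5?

¬p2: Gödel ¬ of 0.5 = 0 (operand ≠ 0)
¬¬p2: Gödel ¬ of 0 = 1 (operand is 0)
(p2 ∧ ¬¬p2) = min(0.5, 1) = 0.5
¬(p2 ∧ ¬¬p2): Gödel ¬ of 0.5 = 0 (operand ≠ 0)
¬¬(p2 ∧ ¬¬p2): Gödel ¬ of 0 = 1 (operand is 0)
¬p3: Gödel ¬ of 1 = 0 (operand ≠ 0)
¬¬p3: Gödel ¬ of 0 = 1 (operand is 0)
(¬¬p3 ∨ p4) = max(1, 0.9) = 1
¬(¬¬p3 ∨ p4): Gödel ¬ of 1 = 0 (operand ≠ 0)
(¬¬(p2 ∧ ¬¬p2) → ¬(¬¬p3 ∨ p4)): 1 > 0, so result = 0
¬p4: Gödel ¬ of 0.9 = 0 (operand ≠ 0)
¬p2: Gödel ¬ of 0.5 = 0 (operand ≠ 0)
(¬p4 → ¬p2): 0 ≤ 0, so result = 1
¬(¬p4 → ¬p2): Gödel ¬ of 1 = 0 (operand ≠ 0)
((¬¬(p2 ∧ ¬¬p2) → ¬(¬¬p3 ∨ p4)) ∨ ¬(¬p4 → ¬p2)) = max(0, 0) = 0
(((¬¬(p2 ∧ ¬¬p2) → ¬(¬¬p3 ∨ p4)) ∨ ¬(¬p4 → ¬p2)) ∧ p3) = min(0, 1) = 0

0.00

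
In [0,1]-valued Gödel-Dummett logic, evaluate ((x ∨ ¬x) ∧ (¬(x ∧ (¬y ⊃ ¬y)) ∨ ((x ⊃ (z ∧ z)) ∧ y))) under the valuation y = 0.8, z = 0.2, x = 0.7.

0.20

¬x: Gödel ¬ of 0.7 = 0 (operand ≠ 0)
(x ∨ ¬x) = max(0.7, 0) = 0.7
¬y: Gödel ¬ of 0.8 = 0 (operand ≠ 0)
¬y: Gödel ¬ of 0.8 = 0 (operand ≠ 0)
(¬y ⊃ ¬y): 0 ≤ 0, so result = 1
(x ∧ (¬y ⊃ ¬y)) = min(0.7, 1) = 0.7
¬(x ∧ (¬y ⊃ ¬y)): Gödel ¬ of 0.7 = 0 (operand ≠ 0)
(z ∧ z) = min(0.2, 0.2) = 0.2
(x ⊃ (z ∧ z)): 0.7 > 0.2, so result = 0.2
((x ⊃ (z ∧ z)) ∧ y) = min(0.2, 0.8) = 0.2
(¬(x ∧ (¬y ⊃ ¬y)) ∨ ((x ⊃ (z ∧ z)) ∧ y)) = max(0, 0.2) = 0.2
((x ∨ ¬x) ∧ (¬(x ∧ (¬y ⊃ ¬y)) ∨ ((x ⊃ (z ∧ z)) ∧ y))) = min(0.7, 0.2) = 0.2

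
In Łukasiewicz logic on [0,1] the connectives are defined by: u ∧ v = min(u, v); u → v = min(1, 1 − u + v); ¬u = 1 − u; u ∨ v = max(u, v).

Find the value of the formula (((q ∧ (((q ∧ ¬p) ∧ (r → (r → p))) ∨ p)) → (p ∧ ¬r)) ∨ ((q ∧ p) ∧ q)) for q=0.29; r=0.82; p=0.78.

0.89

¬p: Łukasiewicz ¬ gives 1 − 0.78 = 0.22
(q ∧ ¬p) = min(0.29, 0.22) = 0.22
(r → p): min(1, 1 − 0.82 + 0.78) = 0.96
(r → (r → p)): min(1, 1 − 0.82 + 0.96) = 1
((q ∧ ¬p) ∧ (r → (r → p))) = min(0.22, 1) = 0.22
(((q ∧ ¬p) ∧ (r → (r → p))) ∨ p) = max(0.22, 0.78) = 0.78
(q ∧ (((q ∧ ¬p) ∧ (r → (r → p))) ∨ p)) = min(0.29, 0.78) = 0.29
¬r: Łukasiewicz ¬ gives 1 − 0.82 = 0.18
(p ∧ ¬r) = min(0.78, 0.18) = 0.18
((q ∧ (((q ∧ ¬p) ∧ (r → (r → p))) ∨ p)) → (p ∧ ¬r)): min(1, 1 − 0.29 + 0.18) = 0.89
(q ∧ p) = min(0.29, 0.78) = 0.29
((q ∧ p) ∧ q) = min(0.29, 0.29) = 0.29
(((q ∧ (((q ∧ ¬p) ∧ (r → (r → p))) ∨ p)) → (p ∧ ¬r)) ∨ ((q ∧ p) ∧ q)) = max(0.89, 0.29) = 0.89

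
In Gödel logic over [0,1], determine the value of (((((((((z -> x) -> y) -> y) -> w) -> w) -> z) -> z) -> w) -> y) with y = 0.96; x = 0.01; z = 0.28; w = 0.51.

(z -> x): 0.28 > 0.01, so result = 0.01
((z -> x) -> y): 0.01 ≤ 0.96, so result = 1
(((z -> x) -> y) -> y): 1 > 0.96, so result = 0.96
((((z -> x) -> y) -> y) -> w): 0.96 > 0.51, so result = 0.51
(((((z -> x) -> y) -> y) -> w) -> w): 0.51 ≤ 0.51, so result = 1
((((((z -> x) -> y) -> y) -> w) -> w) -> z): 1 > 0.28, so result = 0.28
(((((((z -> x) -> y) -> y) -> w) -> w) -> z) -> z): 0.28 ≤ 0.28, so result = 1
((((((((z -> x) -> y) -> y) -> w) -> w) -> z) -> z) -> w): 1 > 0.51, so result = 0.51
(((((((((z -> x) -> y) -> y) -> w) -> w) -> z) -> z) -> w) -> y): 0.51 ≤ 0.96, so result = 1

1.00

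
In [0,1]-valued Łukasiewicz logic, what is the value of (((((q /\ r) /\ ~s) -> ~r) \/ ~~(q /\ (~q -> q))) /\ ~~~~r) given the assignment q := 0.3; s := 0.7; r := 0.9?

0.80

(q /\ r) = min(0.3, 0.9) = 0.3
~s: Łukasiewicz ¬ gives 1 − 0.7 = 0.3
((q /\ r) /\ ~s) = min(0.3, 0.3) = 0.3
~r: Łukasiewicz ¬ gives 1 − 0.9 = 0.1
(((q /\ r) /\ ~s) -> ~r): min(1, 1 − 0.3 + 0.1) = 0.8
~q: Łukasiewicz ¬ gives 1 − 0.3 = 0.7
(~q -> q): min(1, 1 − 0.7 + 0.3) = 0.6
(q /\ (~q -> q)) = min(0.3, 0.6) = 0.3
~(q /\ (~q -> q)): Łukasiewicz ¬ gives 1 − 0.3 = 0.7
~~(q /\ (~q -> q)): Łukasiewicz ¬ gives 1 − 0.7 = 0.3
((((q /\ r) /\ ~s) -> ~r) \/ ~~(q /\ (~q -> q))) = max(0.8, 0.3) = 0.8
~r: Łukasiewicz ¬ gives 1 − 0.9 = 0.1
~~r: Łukasiewicz ¬ gives 1 − 0.1 = 0.9
~~~r: Łukasiewicz ¬ gives 1 − 0.9 = 0.1
~~~~r: Łukasiewicz ¬ gives 1 − 0.1 = 0.9
(((((q /\ r) /\ ~s) -> ~r) \/ ~~(q /\ (~q -> q))) /\ ~~~~r) = min(0.8, 0.9) = 0.8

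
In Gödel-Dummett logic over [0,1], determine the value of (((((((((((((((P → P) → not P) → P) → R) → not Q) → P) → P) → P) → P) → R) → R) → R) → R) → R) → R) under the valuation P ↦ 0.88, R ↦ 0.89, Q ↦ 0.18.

(P → P): 0.88 ≤ 0.88, so result = 1
not P: Gödel ¬ of 0.88 = 0 (operand ≠ 0)
((P → P) → not P): 1 > 0, so result = 0
(((P → P) → not P) → P): 0 ≤ 0.88, so result = 1
((((P → P) → not P) → P) → R): 1 > 0.89, so result = 0.89
not Q: Gödel ¬ of 0.18 = 0 (operand ≠ 0)
(((((P → P) → not P) → P) → R) → not Q): 0.89 > 0, so result = 0
((((((P → P) → not P) → P) → R) → not Q) → P): 0 ≤ 0.88, so result = 1
(((((((P → P) → not P) → P) → R) → not Q) → P) → P): 1 > 0.88, so result = 0.88
((((((((P → P) → not P) → P) → R) → not Q) → P) → P) → P): 0.88 ≤ 0.88, so result = 1
(((((((((P → P) → not P) → P) → R) → not Q) → P) → P) → P) → P): 1 > 0.88, so result = 0.88
((((((((((P → P) → not P) → P) → R) → not Q) → P) → P) → P) → P) → R): 0.88 ≤ 0.89, so result = 1
(((((((((((P → P) → not P) → P) → R) → not Q) → P) → P) → P) → P) → R) → R): 1 > 0.89, so result = 0.89
((((((((((((P → P) → not P) → P) → R) → not Q) → P) → P) → P) → P) → R) → R) → R): 0.89 ≤ 0.89, so result = 1
(((((((((((((P → P) → not P) → P) → R) → not Q) → P) → P) → P) → P) → R) → R) → R) → R): 1 > 0.89, so result = 0.89
((((((((((((((P → P) → not P) → P) → R) → not Q) → P) → P) → P) → P) → R) → R) → R) → R) → R): 0.89 ≤ 0.89, so result = 1
(((((((((((((((P → P) → not P) → P) → R) → not Q) → P) → P) → P) → P) → R) → R) → R) → R) → R) → R): 1 > 0.89, so result = 0.89

0.89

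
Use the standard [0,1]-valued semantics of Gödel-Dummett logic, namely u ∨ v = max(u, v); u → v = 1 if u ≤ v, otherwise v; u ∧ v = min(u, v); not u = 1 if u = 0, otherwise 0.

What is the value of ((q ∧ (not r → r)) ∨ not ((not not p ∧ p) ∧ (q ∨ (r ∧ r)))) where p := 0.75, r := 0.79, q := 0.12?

0.12

not r: Gödel ¬ of 0.79 = 0 (operand ≠ 0)
(not r → r): 0 ≤ 0.79, so result = 1
(q ∧ (not r → r)) = min(0.12, 1) = 0.12
not p: Gödel ¬ of 0.75 = 0 (operand ≠ 0)
not not p: Gödel ¬ of 0 = 1 (operand is 0)
(not not p ∧ p) = min(1, 0.75) = 0.75
(r ∧ r) = min(0.79, 0.79) = 0.79
(q ∨ (r ∧ r)) = max(0.12, 0.79) = 0.79
((not not p ∧ p) ∧ (q ∨ (r ∧ r))) = min(0.75, 0.79) = 0.75
not ((not not p ∧ p) ∧ (q ∨ (r ∧ r))): Gödel ¬ of 0.75 = 0 (operand ≠ 0)
((q ∧ (not r → r)) ∨ not ((not not p ∧ p) ∧ (q ∨ (r ∧ r)))) = max(0.12, 0) = 0.12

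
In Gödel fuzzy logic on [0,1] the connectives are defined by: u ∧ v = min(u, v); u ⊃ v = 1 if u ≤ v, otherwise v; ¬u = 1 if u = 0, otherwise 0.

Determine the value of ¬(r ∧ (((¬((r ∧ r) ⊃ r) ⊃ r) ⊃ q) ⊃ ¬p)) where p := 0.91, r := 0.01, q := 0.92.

(r ∧ r) = min(0.01, 0.01) = 0.01
((r ∧ r) ⊃ r): 0.01 ≤ 0.01, so result = 1
¬((r ∧ r) ⊃ r): Gödel ¬ of 1 = 0 (operand ≠ 0)
(¬((r ∧ r) ⊃ r) ⊃ r): 0 ≤ 0.01, so result = 1
((¬((r ∧ r) ⊃ r) ⊃ r) ⊃ q): 1 > 0.92, so result = 0.92
¬p: Gödel ¬ of 0.91 = 0 (operand ≠ 0)
(((¬((r ∧ r) ⊃ r) ⊃ r) ⊃ q) ⊃ ¬p): 0.92 > 0, so result = 0
(r ∧ (((¬((r ∧ r) ⊃ r) ⊃ r) ⊃ q) ⊃ ¬p)) = min(0.01, 0) = 0
¬(r ∧ (((¬((r ∧ r) ⊃ r) ⊃ r) ⊃ q) ⊃ ¬p)): Gödel ¬ of 0 = 1 (operand is 0)

1.00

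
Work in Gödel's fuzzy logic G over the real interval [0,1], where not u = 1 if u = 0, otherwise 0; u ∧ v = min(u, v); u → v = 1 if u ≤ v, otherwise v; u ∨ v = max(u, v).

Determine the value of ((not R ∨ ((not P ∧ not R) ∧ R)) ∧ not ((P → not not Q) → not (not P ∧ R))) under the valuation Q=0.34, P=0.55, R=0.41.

0.00

not R: Gödel ¬ of 0.41 = 0 (operand ≠ 0)
not P: Gödel ¬ of 0.55 = 0 (operand ≠ 0)
not R: Gödel ¬ of 0.41 = 0 (operand ≠ 0)
(not P ∧ not R) = min(0, 0) = 0
((not P ∧ not R) ∧ R) = min(0, 0.41) = 0
(not R ∨ ((not P ∧ not R) ∧ R)) = max(0, 0) = 0
not Q: Gödel ¬ of 0.34 = 0 (operand ≠ 0)
not not Q: Gödel ¬ of 0 = 1 (operand is 0)
(P → not not Q): 0.55 ≤ 1, so result = 1
not P: Gödel ¬ of 0.55 = 0 (operand ≠ 0)
(not P ∧ R) = min(0, 0.41) = 0
not (not P ∧ R): Gödel ¬ of 0 = 1 (operand is 0)
((P → not not Q) → not (not P ∧ R)): 1 ≤ 1, so result = 1
not ((P → not not Q) → not (not P ∧ R)): Gödel ¬ of 1 = 0 (operand ≠ 0)
((not R ∨ ((not P ∧ not R) ∧ R)) ∧ not ((P → not not Q) → not (not P ∧ R))) = min(0, 0) = 0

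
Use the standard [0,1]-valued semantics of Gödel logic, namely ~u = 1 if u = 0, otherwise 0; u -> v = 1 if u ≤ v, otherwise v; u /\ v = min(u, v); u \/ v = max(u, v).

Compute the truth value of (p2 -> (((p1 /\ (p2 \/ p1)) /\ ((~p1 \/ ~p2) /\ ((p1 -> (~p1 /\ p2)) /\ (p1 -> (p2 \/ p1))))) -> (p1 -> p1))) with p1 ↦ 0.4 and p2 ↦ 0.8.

(p2 \/ p1) = max(0.8, 0.4) = 0.8
(p1 /\ (p2 \/ p1)) = min(0.4, 0.8) = 0.4
~p1: Gödel ¬ of 0.4 = 0 (operand ≠ 0)
~p2: Gödel ¬ of 0.8 = 0 (operand ≠ 0)
(~p1 \/ ~p2) = max(0, 0) = 0
~p1: Gödel ¬ of 0.4 = 0 (operand ≠ 0)
(~p1 /\ p2) = min(0, 0.8) = 0
(p1 -> (~p1 /\ p2)): 0.4 > 0, so result = 0
(p2 \/ p1) = max(0.8, 0.4) = 0.8
(p1 -> (p2 \/ p1)): 0.4 ≤ 0.8, so result = 1
((p1 -> (~p1 /\ p2)) /\ (p1 -> (p2 \/ p1))) = min(0, 1) = 0
((~p1 \/ ~p2) /\ ((p1 -> (~p1 /\ p2)) /\ (p1 -> (p2 \/ p1)))) = min(0, 0) = 0
((p1 /\ (p2 \/ p1)) /\ ((~p1 \/ ~p2) /\ ((p1 -> (~p1 /\ p2)) /\ (p1 -> (p2 \/ p1))))) = min(0.4, 0) = 0
(p1 -> p1): 0.4 ≤ 0.4, so result = 1
(((p1 /\ (p2 \/ p1)) /\ ((~p1 \/ ~p2) /\ ((p1 -> (~p1 /\ p2)) /\ (p1 -> (p2 \/ p1))))) -> (p1 -> p1)): 0 ≤ 1, so result = 1
(p2 -> (((p1 /\ (p2 \/ p1)) /\ ((~p1 \/ ~p2) /\ ((p1 -> (~p1 /\ p2)) /\ (p1 -> (p2 \/ p1))))) -> (p1 -> p1))): 0.8 ≤ 1, so result = 1

1.00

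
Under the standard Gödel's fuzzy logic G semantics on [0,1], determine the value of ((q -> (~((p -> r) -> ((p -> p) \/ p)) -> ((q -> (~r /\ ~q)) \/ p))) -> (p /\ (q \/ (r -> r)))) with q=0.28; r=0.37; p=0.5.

0.50

(p -> r): 0.5 > 0.37, so result = 0.37
(p -> p): 0.5 ≤ 0.5, so result = 1
((p -> p) \/ p) = max(1, 0.5) = 1
((p -> r) -> ((p -> p) \/ p)): 0.37 ≤ 1, so result = 1
~((p -> r) -> ((p -> p) \/ p)): Gödel ¬ of 1 = 0 (operand ≠ 0)
~r: Gödel ¬ of 0.37 = 0 (operand ≠ 0)
~q: Gödel ¬ of 0.28 = 0 (operand ≠ 0)
(~r /\ ~q) = min(0, 0) = 0
(q -> (~r /\ ~q)): 0.28 > 0, so result = 0
((q -> (~r /\ ~q)) \/ p) = max(0, 0.5) = 0.5
(~((p -> r) -> ((p -> p) \/ p)) -> ((q -> (~r /\ ~q)) \/ p)): 0 ≤ 0.5, so result = 1
(q -> (~((p -> r) -> ((p -> p) \/ p)) -> ((q -> (~r /\ ~q)) \/ p))): 0.28 ≤ 1, so result = 1
(r -> r): 0.37 ≤ 0.37, so result = 1
(q \/ (r -> r)) = max(0.28, 1) = 1
(p /\ (q \/ (r -> r))) = min(0.5, 1) = 0.5
((q -> (~((p -> r) -> ((p -> p) \/ p)) -> ((q -> (~r /\ ~q)) \/ p))) -> (p /\ (q \/ (r -> r)))): 1 > 0.5, so result = 0.5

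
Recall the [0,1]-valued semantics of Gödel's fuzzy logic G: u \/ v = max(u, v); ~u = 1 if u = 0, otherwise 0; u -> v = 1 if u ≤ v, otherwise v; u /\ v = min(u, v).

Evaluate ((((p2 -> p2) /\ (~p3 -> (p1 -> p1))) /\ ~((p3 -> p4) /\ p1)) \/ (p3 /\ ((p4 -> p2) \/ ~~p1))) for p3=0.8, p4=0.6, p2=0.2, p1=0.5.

(p2 -> p2): 0.2 ≤ 0.2, so result = 1
~p3: Gödel ¬ of 0.8 = 0 (operand ≠ 0)
(p1 -> p1): 0.5 ≤ 0.5, so result = 1
(~p3 -> (p1 -> p1)): 0 ≤ 1, so result = 1
((p2 -> p2) /\ (~p3 -> (p1 -> p1))) = min(1, 1) = 1
(p3 -> p4): 0.8 > 0.6, so result = 0.6
((p3 -> p4) /\ p1) = min(0.6, 0.5) = 0.5
~((p3 -> p4) /\ p1): Gödel ¬ of 0.5 = 0 (operand ≠ 0)
(((p2 -> p2) /\ (~p3 -> (p1 -> p1))) /\ ~((p3 -> p4) /\ p1)) = min(1, 0) = 0
(p4 -> p2): 0.6 > 0.2, so result = 0.2
~p1: Gödel ¬ of 0.5 = 0 (operand ≠ 0)
~~p1: Gödel ¬ of 0 = 1 (operand is 0)
((p4 -> p2) \/ ~~p1) = max(0.2, 1) = 1
(p3 /\ ((p4 -> p2) \/ ~~p1)) = min(0.8, 1) = 0.8
((((p2 -> p2) /\ (~p3 -> (p1 -> p1))) /\ ~((p3 -> p4) /\ p1)) \/ (p3 /\ ((p4 -> p2) \/ ~~p1))) = max(0, 0.8) = 0.8

0.80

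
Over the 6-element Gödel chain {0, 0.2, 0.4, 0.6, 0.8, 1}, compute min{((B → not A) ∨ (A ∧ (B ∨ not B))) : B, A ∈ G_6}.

The minimum is attained at B = 0.2, A = 0.2:
  not A: Gödel ¬ of 0.2 = 0 (operand ≠ 0)
  (B → not A): 0.2 > 0, so result = 0
  not B: Gödel ¬ of 0.2 = 0 (operand ≠ 0)
  (B ∨ not B) = max(0.2, 0) = 0.2
  (A ∧ (B ∨ not B)) = min(0.2, 0.2) = 0.2
  ((B → not A) ∨ (A ∧ (B ∨ not B))) = max(0, 0.2) = 0.2
Checking all 36 assignments confirms none give a value below 0.20.

0.20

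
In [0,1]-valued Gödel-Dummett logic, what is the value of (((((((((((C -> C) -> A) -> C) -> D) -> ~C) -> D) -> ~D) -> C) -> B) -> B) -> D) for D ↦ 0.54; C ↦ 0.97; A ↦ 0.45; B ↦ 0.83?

0.54

(C -> C): 0.97 ≤ 0.97, so result = 1
((C -> C) -> A): 1 > 0.45, so result = 0.45
(((C -> C) -> A) -> C): 0.45 ≤ 0.97, so result = 1
((((C -> C) -> A) -> C) -> D): 1 > 0.54, so result = 0.54
~C: Gödel ¬ of 0.97 = 0 (operand ≠ 0)
(((((C -> C) -> A) -> C) -> D) -> ~C): 0.54 > 0, so result = 0
((((((C -> C) -> A) -> C) -> D) -> ~C) -> D): 0 ≤ 0.54, so result = 1
~D: Gödel ¬ of 0.54 = 0 (operand ≠ 0)
(((((((C -> C) -> A) -> C) -> D) -> ~C) -> D) -> ~D): 1 > 0, so result = 0
((((((((C -> C) -> A) -> C) -> D) -> ~C) -> D) -> ~D) -> C): 0 ≤ 0.97, so result = 1
(((((((((C -> C) -> A) -> C) -> D) -> ~C) -> D) -> ~D) -> C) -> B): 1 > 0.83, so result = 0.83
((((((((((C -> C) -> A) -> C) -> D) -> ~C) -> D) -> ~D) -> C) -> B) -> B): 0.83 ≤ 0.83, so result = 1
(((((((((((C -> C) -> A) -> C) -> D) -> ~C) -> D) -> ~D) -> C) -> B) -> B) -> D): 1 > 0.54, so result = 0.54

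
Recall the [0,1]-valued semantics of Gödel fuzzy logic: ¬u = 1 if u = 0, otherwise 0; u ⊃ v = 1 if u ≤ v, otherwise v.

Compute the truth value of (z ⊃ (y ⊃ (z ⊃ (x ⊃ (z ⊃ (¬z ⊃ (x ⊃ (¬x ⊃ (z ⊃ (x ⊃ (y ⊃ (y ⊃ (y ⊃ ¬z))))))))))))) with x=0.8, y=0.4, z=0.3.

1.00

¬z: Gödel ¬ of 0.3 = 0 (operand ≠ 0)
¬x: Gödel ¬ of 0.8 = 0 (operand ≠ 0)
¬z: Gödel ¬ of 0.3 = 0 (operand ≠ 0)
(y ⊃ ¬z): 0.4 > 0, so result = 0
(y ⊃ (y ⊃ ¬z)): 0.4 > 0, so result = 0
(y ⊃ (y ⊃ (y ⊃ ¬z))): 0.4 > 0, so result = 0
(x ⊃ (y ⊃ (y ⊃ (y ⊃ ¬z)))): 0.8 > 0, so result = 0
(z ⊃ (x ⊃ (y ⊃ (y ⊃ (y ⊃ ¬z))))): 0.3 > 0, so result = 0
(¬x ⊃ (z ⊃ (x ⊃ (y ⊃ (y ⊃ (y ⊃ ¬z)))))): 0 ≤ 0, so result = 1
(x ⊃ (¬x ⊃ (z ⊃ (x ⊃ (y ⊃ (y ⊃ (y ⊃ ¬z))))))): 0.8 ≤ 1, so result = 1
(¬z ⊃ (x ⊃ (¬x ⊃ (z ⊃ (x ⊃ (y ⊃ (y ⊃ (y ⊃ ¬z)))))))): 0 ≤ 1, so result = 1
(z ⊃ (¬z ⊃ (x ⊃ (¬x ⊃ (z ⊃ (x ⊃ (y ⊃ (y ⊃ (y ⊃ ¬z))))))))): 0.3 ≤ 1, so result = 1
(x ⊃ (z ⊃ (¬z ⊃ (x ⊃ (¬x ⊃ (z ⊃ (x ⊃ (y ⊃ (y ⊃ (y ⊃ ¬z)))))))))): 0.8 ≤ 1, so result = 1
(z ⊃ (x ⊃ (z ⊃ (¬z ⊃ (x ⊃ (¬x ⊃ (z ⊃ (x ⊃ (y ⊃ (y ⊃ (y ⊃ ¬z))))))))))): 0.3 ≤ 1, so result = 1
(y ⊃ (z ⊃ (x ⊃ (z ⊃ (¬z ⊃ (x ⊃ (¬x ⊃ (z ⊃ (x ⊃ (y ⊃ (y ⊃ (y ⊃ ¬z)))))))))))): 0.4 ≤ 1, so result = 1
(z ⊃ (y ⊃ (z ⊃ (x ⊃ (z ⊃ (¬z ⊃ (x ⊃ (¬x ⊃ (z ⊃ (x ⊃ (y ⊃ (y ⊃ (y ⊃ ¬z))))))))))))): 0.3 ≤ 1, so result = 1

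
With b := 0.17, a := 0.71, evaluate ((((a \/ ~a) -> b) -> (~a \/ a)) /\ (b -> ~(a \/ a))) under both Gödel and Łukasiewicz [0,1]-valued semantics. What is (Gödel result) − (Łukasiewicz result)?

-1.00

Gödel evaluation:
  ~a: Gödel ¬ of 0.71 = 0 (operand ≠ 0)
  (a \/ ~a) = max(0.71, 0) = 0.71
  ((a \/ ~a) -> b): 0.71 > 0.17, so result = 0.17
  ~a: Gödel ¬ of 0.71 = 0 (operand ≠ 0)
  (~a \/ a) = max(0, 0.71) = 0.71
  (((a \/ ~a) -> b) -> (~a \/ a)): 0.17 ≤ 0.71, so result = 1
  (a \/ a) = max(0.71, 0.71) = 0.71
  ~(a \/ a): Gödel ¬ of 0.71 = 0 (operand ≠ 0)
  (b -> ~(a \/ a)): 0.17 > 0, so result = 0
  ((((a \/ ~a) -> b) -> (~a \/ a)) /\ (b -> ~(a \/ a))) = min(1, 0) = 0
  Gödel value = 0
Łukasiewicz evaluation:
  ~a: Łukasiewicz ¬ gives 1 − 0.71 = 0.29
  (a \/ ~a) = max(0.71, 0.29) = 0.71
  ((a \/ ~a) -> b): min(1, 1 − 0.71 + 0.17) = 0.46
  ~a: Łukasiewicz ¬ gives 1 − 0.71 = 0.29
  (~a \/ a) = max(0.29, 0.71) = 0.71
  (((a \/ ~a) -> b) -> (~a \/ a)): min(1, 1 − 0.46 + 0.71) = 1
  (a \/ a) = max(0.71, 0.71) = 0.71
  ~(a \/ a): Łukasiewicz ¬ gives 1 − 0.71 = 0.29
  (b -> ~(a \/ a)): min(1, 1 − 0.17 + 0.29) = 1
  ((((a \/ ~a) -> b) -> (~a \/ a)) /\ (b -> ~(a \/ a))) = min(1, 1) = 1
  Łukasiewicz value = 1
Difference: 0 − 1 = -1.00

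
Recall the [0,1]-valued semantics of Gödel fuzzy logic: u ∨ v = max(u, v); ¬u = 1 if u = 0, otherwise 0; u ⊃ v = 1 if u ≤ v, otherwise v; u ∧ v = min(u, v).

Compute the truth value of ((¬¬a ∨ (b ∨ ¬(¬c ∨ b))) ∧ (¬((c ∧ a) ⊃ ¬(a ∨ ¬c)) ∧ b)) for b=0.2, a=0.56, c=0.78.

¬a: Gödel ¬ of 0.56 = 0 (operand ≠ 0)
¬¬a: Gödel ¬ of 0 = 1 (operand is 0)
¬c: Gödel ¬ of 0.78 = 0 (operand ≠ 0)
(¬c ∨ b) = max(0, 0.2) = 0.2
¬(¬c ∨ b): Gödel ¬ of 0.2 = 0 (operand ≠ 0)
(b ∨ ¬(¬c ∨ b)) = max(0.2, 0) = 0.2
(¬¬a ∨ (b ∨ ¬(¬c ∨ b))) = max(1, 0.2) = 1
(c ∧ a) = min(0.78, 0.56) = 0.56
¬c: Gödel ¬ of 0.78 = 0 (operand ≠ 0)
(a ∨ ¬c) = max(0.56, 0) = 0.56
¬(a ∨ ¬c): Gödel ¬ of 0.56 = 0 (operand ≠ 0)
((c ∧ a) ⊃ ¬(a ∨ ¬c)): 0.56 > 0, so result = 0
¬((c ∧ a) ⊃ ¬(a ∨ ¬c)): Gödel ¬ of 0 = 1 (operand is 0)
(¬((c ∧ a) ⊃ ¬(a ∨ ¬c)) ∧ b) = min(1, 0.2) = 0.2
((¬¬a ∨ (b ∨ ¬(¬c ∨ b))) ∧ (¬((c ∧ a) ⊃ ¬(a ∨ ¬c)) ∧ b)) = min(1, 0.2) = 0.2

0.20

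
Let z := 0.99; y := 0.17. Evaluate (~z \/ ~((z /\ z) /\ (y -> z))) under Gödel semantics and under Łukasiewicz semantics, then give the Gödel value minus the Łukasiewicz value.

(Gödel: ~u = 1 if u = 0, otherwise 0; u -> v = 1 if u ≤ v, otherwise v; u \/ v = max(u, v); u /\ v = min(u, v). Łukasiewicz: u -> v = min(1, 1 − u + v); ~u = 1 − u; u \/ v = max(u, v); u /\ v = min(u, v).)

-0.01

Gödel evaluation:
  ~z: Gödel ¬ of 0.99 = 0 (operand ≠ 0)
  (z /\ z) = min(0.99, 0.99) = 0.99
  (y -> z): 0.17 ≤ 0.99, so result = 1
  ((z /\ z) /\ (y -> z)) = min(0.99, 1) = 0.99
  ~((z /\ z) /\ (y -> z)): Gödel ¬ of 0.99 = 0 (operand ≠ 0)
  (~z \/ ~((z /\ z) /\ (y -> z))) = max(0, 0) = 0
  Gödel value = 0
Łukasiewicz evaluation:
  ~z: Łukasiewicz ¬ gives 1 − 0.99 = 0.01
  (z /\ z) = min(0.99, 0.99) = 0.99
  (y -> z): min(1, 1 − 0.17 + 0.99) = 1
  ((z /\ z) /\ (y -> z)) = min(0.99, 1) = 0.99
  ~((z /\ z) /\ (y -> z)): Łukasiewicz ¬ gives 1 − 0.99 = 0.01
  (~z \/ ~((z /\ z) /\ (y -> z))) = max(0.01, 0.01) = 0.01
  Łukasiewicz value = 0.01
Difference: 0 − 0.01 = -0.01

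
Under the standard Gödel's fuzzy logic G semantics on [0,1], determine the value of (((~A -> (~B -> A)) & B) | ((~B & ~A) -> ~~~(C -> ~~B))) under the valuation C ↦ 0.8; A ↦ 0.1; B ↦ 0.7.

~A: Gödel ¬ of 0.1 = 0 (operand ≠ 0)
~B: Gödel ¬ of 0.7 = 0 (operand ≠ 0)
(~B -> A): 0 ≤ 0.1, so result = 1
(~A -> (~B -> A)): 0 ≤ 1, so result = 1
((~A -> (~B -> A)) & B) = min(1, 0.7) = 0.7
~B: Gödel ¬ of 0.7 = 0 (operand ≠ 0)
~A: Gödel ¬ of 0.1 = 0 (operand ≠ 0)
(~B & ~A) = min(0, 0) = 0
~B: Gödel ¬ of 0.7 = 0 (operand ≠ 0)
~~B: Gödel ¬ of 0 = 1 (operand is 0)
(C -> ~~B): 0.8 ≤ 1, so result = 1
~(C -> ~~B): Gödel ¬ of 1 = 0 (operand ≠ 0)
~~(C -> ~~B): Gödel ¬ of 0 = 1 (operand is 0)
~~~(C -> ~~B): Gödel ¬ of 1 = 0 (operand ≠ 0)
((~B & ~A) -> ~~~(C -> ~~B)): 0 ≤ 0, so result = 1
(((~A -> (~B -> A)) & B) | ((~B & ~A) -> ~~~(C -> ~~B))) = max(0.7, 1) = 1

1.00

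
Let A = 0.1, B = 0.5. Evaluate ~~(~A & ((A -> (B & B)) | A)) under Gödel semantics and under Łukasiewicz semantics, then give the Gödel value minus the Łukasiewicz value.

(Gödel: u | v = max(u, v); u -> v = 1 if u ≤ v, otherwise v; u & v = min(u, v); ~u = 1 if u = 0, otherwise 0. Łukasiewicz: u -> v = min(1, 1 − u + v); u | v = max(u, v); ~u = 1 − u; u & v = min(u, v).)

Gödel evaluation:
  ~A: Gödel ¬ of 0.1 = 0 (operand ≠ 0)
  (B & B) = min(0.5, 0.5) = 0.5
  (A -> (B & B)): 0.1 ≤ 0.5, so result = 1
  ((A -> (B & B)) | A) = max(1, 0.1) = 1
  (~A & ((A -> (B & B)) | A)) = min(0, 1) = 0
  ~(~A & ((A -> (B & B)) | A)): Gödel ¬ of 0 = 1 (operand is 0)
  ~~(~A & ((A -> (B & B)) | A)): Gödel ¬ of 1 = 0 (operand ≠ 0)
  Gödel value = 0
Łukasiewicz evaluation:
  ~A: Łukasiewicz ¬ gives 1 − 0.1 = 0.9
  (B & B) = min(0.5, 0.5) = 0.5
  (A -> (B & B)): min(1, 1 − 0.1 + 0.5) = 1
  ((A -> (B & B)) | A) = max(1, 0.1) = 1
  (~A & ((A -> (B & B)) | A)) = min(0.9, 1) = 0.9
  ~(~A & ((A -> (B & B)) | A)): Łukasiewicz ¬ gives 1 − 0.9 = 0.1
  ~~(~A & ((A -> (B & B)) | A)): Łukasiewicz ¬ gives 1 − 0.1 = 0.9
  Łukasiewicz value = 0.9
Difference: 0 − 0.9 = -0.90

-0.90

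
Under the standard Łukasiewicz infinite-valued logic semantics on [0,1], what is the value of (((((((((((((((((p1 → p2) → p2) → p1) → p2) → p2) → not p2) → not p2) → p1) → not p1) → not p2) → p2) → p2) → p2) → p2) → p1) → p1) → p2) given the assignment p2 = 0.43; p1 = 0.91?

0.43

(p1 → p2): min(1, 1 − 0.91 + 0.43) = 0.52
((p1 → p2) → p2): min(1, 1 − 0.52 + 0.43) = 0.91
(((p1 → p2) → p2) → p1): min(1, 1 − 0.91 + 0.91) = 1
((((p1 → p2) → p2) → p1) → p2): min(1, 1 − 1 + 0.43) = 0.43
(((((p1 → p2) → p2) → p1) → p2) → p2): min(1, 1 − 0.43 + 0.43) = 1
not p2: Łukasiewicz ¬ gives 1 − 0.43 = 0.57
((((((p1 → p2) → p2) → p1) → p2) → p2) → not p2): min(1, 1 − 1 + 0.57) = 0.57
not p2: Łukasiewicz ¬ gives 1 − 0.43 = 0.57
(((((((p1 → p2) → p2) → p1) → p2) → p2) → not p2) → not p2): min(1, 1 − 0.57 + 0.57) = 1
((((((((p1 → p2) → p2) → p1) → p2) → p2) → not p2) → not p2) → p1): min(1, 1 − 1 + 0.91) = 0.91
not p1: Łukasiewicz ¬ gives 1 − 0.91 = 0.09
(((((((((p1 → p2) → p2) → p1) → p2) → p2) → not p2) → not p2) → p1) → not p1): min(1, 1 − 0.91 + 0.09) = 0.18
not p2: Łukasiewicz ¬ gives 1 − 0.43 = 0.57
((((((((((p1 → p2) → p2) → p1) → p2) → p2) → not p2) → not p2) → p1) → not p1) → not p2): min(1, 1 − 0.18 + 0.57) = 1
(((((((((((p1 → p2) → p2) → p1) → p2) → p2) → not p2) → not p2) → p1) → not p1) → not p2) → p2): min(1, 1 − 1 + 0.43) = 0.43
((((((((((((p1 → p2) → p2) → p1) → p2) → p2) → not p2) → not p2) → p1) → not p1) → not p2) → p2) → p2): min(1, 1 − 0.43 + 0.43) = 1
(((((((((((((p1 → p2) → p2) → p1) → p2) → p2) → not p2) → not p2) → p1) → not p1) → not p2) → p2) → p2) → p2): min(1, 1 − 1 + 0.43) = 0.43
((((((((((((((p1 → p2) → p2) → p1) → p2) → p2) → not p2) → not p2) → p1) → not p1) → not p2) → p2) → p2) → p2) → p2): min(1, 1 − 0.43 + 0.43) = 1
(((((((((((((((p1 → p2) → p2) → p1) → p2) → p2) → not p2) → not p2) → p1) → not p1) → not p2) → p2) → p2) → p2) → p2) → p1): min(1, 1 − 1 + 0.91) = 0.91
((((((((((((((((p1 → p2) → p2) → p1) → p2) → p2) → not p2) → not p2) → p1) → not p1) → not p2) → p2) → p2) → p2) → p2) → p1) → p1): min(1, 1 − 0.91 + 0.91) = 1
(((((((((((((((((p1 → p2) → p2) → p1) → p2) → p2) → not p2) → not p2) → p1) → not p1) → not p2) → p2) → p2) → p2) → p2) → p1) → p1) → p2): min(1, 1 − 1 + 0.43) = 0.43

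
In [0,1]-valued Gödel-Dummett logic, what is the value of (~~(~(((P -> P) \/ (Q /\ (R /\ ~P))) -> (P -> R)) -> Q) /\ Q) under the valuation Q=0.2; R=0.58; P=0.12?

(P -> P): 0.12 ≤ 0.12, so result = 1
~P: Gödel ¬ of 0.12 = 0 (operand ≠ 0)
(R /\ ~P) = min(0.58, 0) = 0
(Q /\ (R /\ ~P)) = min(0.2, 0) = 0
((P -> P) \/ (Q /\ (R /\ ~P))) = max(1, 0) = 1
(P -> R): 0.12 ≤ 0.58, so result = 1
(((P -> P) \/ (Q /\ (R /\ ~P))) -> (P -> R)): 1 ≤ 1, so result = 1
~(((P -> P) \/ (Q /\ (R /\ ~P))) -> (P -> R)): Gödel ¬ of 1 = 0 (operand ≠ 0)
(~(((P -> P) \/ (Q /\ (R /\ ~P))) -> (P -> R)) -> Q): 0 ≤ 0.2, so result = 1
~(~(((P -> P) \/ (Q /\ (R /\ ~P))) -> (P -> R)) -> Q): Gödel ¬ of 1 = 0 (operand ≠ 0)
~~(~(((P -> P) \/ (Q /\ (R /\ ~P))) -> (P -> R)) -> Q): Gödel ¬ of 0 = 1 (operand is 0)
(~~(~(((P -> P) \/ (Q /\ (R /\ ~P))) -> (P -> R)) -> Q) /\ Q) = min(1, 0.2) = 0.2

0.20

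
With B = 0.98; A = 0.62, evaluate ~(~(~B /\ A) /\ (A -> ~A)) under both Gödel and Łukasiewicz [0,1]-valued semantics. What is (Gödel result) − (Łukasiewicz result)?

Gödel evaluation:
  ~B: Gödel ¬ of 0.98 = 0 (operand ≠ 0)
  (~B /\ A) = min(0, 0.62) = 0
  ~(~B /\ A): Gödel ¬ of 0 = 1 (operand is 0)
  ~A: Gödel ¬ of 0.62 = 0 (operand ≠ 0)
  (A -> ~A): 0.62 > 0, so result = 0
  (~(~B /\ A) /\ (A -> ~A)) = min(1, 0) = 0
  ~(~(~B /\ A) /\ (A -> ~A)): Gödel ¬ of 0 = 1 (operand is 0)
  Gödel value = 1
Łukasiewicz evaluation:
  ~B: Łukasiewicz ¬ gives 1 − 0.98 = 0.02
  (~B /\ A) = min(0.02, 0.62) = 0.02
  ~(~B /\ A): Łukasiewicz ¬ gives 1 − 0.02 = 0.98
  ~A: Łukasiewicz ¬ gives 1 − 0.62 = 0.38
  (A -> ~A): min(1, 1 − 0.62 + 0.38) = 0.76
  (~(~B /\ A) /\ (A -> ~A)) = min(0.98, 0.76) = 0.76
  ~(~(~B /\ A) /\ (A -> ~A)): Łukasiewicz ¬ gives 1 − 0.76 = 0.24
  Łukasiewicz value = 0.24
Difference: 1 − 0.24 = 0.76

0.76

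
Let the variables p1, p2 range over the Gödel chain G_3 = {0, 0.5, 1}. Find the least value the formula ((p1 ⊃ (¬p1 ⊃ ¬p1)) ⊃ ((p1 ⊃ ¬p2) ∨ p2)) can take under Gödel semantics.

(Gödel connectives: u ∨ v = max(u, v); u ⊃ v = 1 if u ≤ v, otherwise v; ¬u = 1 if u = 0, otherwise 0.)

0.50

The minimum is attained at p1 = 0.5, p2 = 0.5:
  ¬p1: Gödel ¬ of 0.5 = 0 (operand ≠ 0)
  ¬p1: Gödel ¬ of 0.5 = 0 (operand ≠ 0)
  (¬p1 ⊃ ¬p1): 0 ≤ 0, so result = 1
  (p1 ⊃ (¬p1 ⊃ ¬p1)): 0.5 ≤ 1, so result = 1
  ¬p2: Gödel ¬ of 0.5 = 0 (operand ≠ 0)
  (p1 ⊃ ¬p2): 0.5 > 0, so result = 0
  ((p1 ⊃ ¬p2) ∨ p2) = max(0, 0.5) = 0.5
  ((p1 ⊃ (¬p1 ⊃ ¬p1)) ⊃ ((p1 ⊃ ¬p2) ∨ p2)): 1 > 0.5, so result = 0.5
Checking all 9 assignments confirms none give a value below 0.50.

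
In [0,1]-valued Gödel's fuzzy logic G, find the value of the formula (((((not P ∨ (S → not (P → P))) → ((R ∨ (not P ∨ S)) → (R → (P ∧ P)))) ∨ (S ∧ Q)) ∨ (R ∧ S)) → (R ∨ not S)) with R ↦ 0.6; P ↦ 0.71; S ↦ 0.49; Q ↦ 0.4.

not P: Gödel ¬ of 0.71 = 0 (operand ≠ 0)
(P → P): 0.71 ≤ 0.71, so result = 1
not (P → P): Gödel ¬ of 1 = 0 (operand ≠ 0)
(S → not (P → P)): 0.49 > 0, so result = 0
(not P ∨ (S → not (P → P))) = max(0, 0) = 0
not P: Gödel ¬ of 0.71 = 0 (operand ≠ 0)
(not P ∨ S) = max(0, 0.49) = 0.49
(R ∨ (not P ∨ S)) = max(0.6, 0.49) = 0.6
(P ∧ P) = min(0.71, 0.71) = 0.71
(R → (P ∧ P)): 0.6 ≤ 0.71, so result = 1
((R ∨ (not P ∨ S)) → (R → (P ∧ P))): 0.6 ≤ 1, so result = 1
((not P ∨ (S → not (P → P))) → ((R ∨ (not P ∨ S)) → (R → (P ∧ P)))): 0 ≤ 1, so result = 1
(S ∧ Q) = min(0.49, 0.4) = 0.4
(((not P ∨ (S → not (P → P))) → ((R ∨ (not P ∨ S)) → (R → (P ∧ P)))) ∨ (S ∧ Q)) = max(1, 0.4) = 1
(R ∧ S) = min(0.6, 0.49) = 0.49
((((not P ∨ (S → not (P → P))) → ((R ∨ (not P ∨ S)) → (R → (P ∧ P)))) ∨ (S ∧ Q)) ∨ (R ∧ S)) = max(1, 0.49) = 1
not S: Gödel ¬ of 0.49 = 0 (operand ≠ 0)
(R ∨ not S) = max(0.6, 0) = 0.6
(((((not P ∨ (S → not (P → P))) → ((R ∨ (not P ∨ S)) → (R → (P ∧ P)))) ∨ (S ∧ Q)) ∨ (R ∧ S)) → (R ∨ not S)): 1 > 0.6, so result = 0.6

0.60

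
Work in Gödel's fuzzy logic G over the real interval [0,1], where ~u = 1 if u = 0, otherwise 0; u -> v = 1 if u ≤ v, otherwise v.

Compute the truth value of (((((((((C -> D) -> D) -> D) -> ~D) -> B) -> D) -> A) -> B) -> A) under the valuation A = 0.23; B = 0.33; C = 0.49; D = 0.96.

(C -> D): 0.49 ≤ 0.96, so result = 1
((C -> D) -> D): 1 > 0.96, so result = 0.96
(((C -> D) -> D) -> D): 0.96 ≤ 0.96, so result = 1
~D: Gödel ¬ of 0.96 = 0 (operand ≠ 0)
((((C -> D) -> D) -> D) -> ~D): 1 > 0, so result = 0
(((((C -> D) -> D) -> D) -> ~D) -> B): 0 ≤ 0.33, so result = 1
((((((C -> D) -> D) -> D) -> ~D) -> B) -> D): 1 > 0.96, so result = 0.96
(((((((C -> D) -> D) -> D) -> ~D) -> B) -> D) -> A): 0.96 > 0.23, so result = 0.23
((((((((C -> D) -> D) -> D) -> ~D) -> B) -> D) -> A) -> B): 0.23 ≤ 0.33, so result = 1
(((((((((C -> D) -> D) -> D) -> ~D) -> B) -> D) -> A) -> B) -> A): 1 > 0.23, so result = 0.23

0.23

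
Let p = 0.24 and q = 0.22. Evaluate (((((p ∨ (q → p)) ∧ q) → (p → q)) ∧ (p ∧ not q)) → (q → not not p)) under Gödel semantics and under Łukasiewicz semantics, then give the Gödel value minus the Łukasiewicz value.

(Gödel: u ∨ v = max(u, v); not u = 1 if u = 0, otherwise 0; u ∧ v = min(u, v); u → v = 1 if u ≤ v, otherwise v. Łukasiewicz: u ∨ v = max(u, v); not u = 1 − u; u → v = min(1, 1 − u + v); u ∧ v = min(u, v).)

0.00

Gödel evaluation:
  (q → p): 0.22 ≤ 0.24, so result = 1
  (p ∨ (q → p)) = max(0.24, 1) = 1
  ((p ∨ (q → p)) ∧ q) = min(1, 0.22) = 0.22
  (p → q): 0.24 > 0.22, so result = 0.22
  (((p ∨ (q → p)) ∧ q) → (p → q)): 0.22 ≤ 0.22, so result = 1
  not q: Gödel ¬ of 0.22 = 0 (operand ≠ 0)
  (p ∧ not q) = min(0.24, 0) = 0
  ((((p ∨ (q → p)) ∧ q) → (p → q)) ∧ (p ∧ not q)) = min(1, 0) = 0
  not p: Gödel ¬ of 0.24 = 0 (operand ≠ 0)
  not not p: Gödel ¬ of 0 = 1 (operand is 0)
  (q → not not p): 0.22 ≤ 1, so result = 1
  (((((p ∨ (q → p)) ∧ q) → (p → q)) ∧ (p ∧ not q)) → (q → not not p)): 0 ≤ 1, so result = 1
  Gödel value = 1
Łukasiewicz evaluation:
  (q → p): min(1, 1 − 0.22 + 0.24) = 1
  (p ∨ (q → p)) = max(0.24, 1) = 1
  ((p ∨ (q → p)) ∧ q) = min(1, 0.22) = 0.22
  (p → q): min(1, 1 − 0.24 + 0.22) = 0.98
  (((p ∨ (q → p)) ∧ q) → (p → q)): min(1, 1 − 0.22 + 0.98) = 1
  not q: Łukasiewicz ¬ gives 1 − 0.22 = 0.78
  (p ∧ not q) = min(0.24, 0.78) = 0.24
  ((((p ∨ (q → p)) ∧ q) → (p → q)) ∧ (p ∧ not q)) = min(1, 0.24) = 0.24
  not p: Łukasiewicz ¬ gives 1 − 0.24 = 0.76
  not not p: Łukasiewicz ¬ gives 1 − 0.76 = 0.24
  (q → not not p): min(1, 1 − 0.22 + 0.24) = 1
  (((((p ∨ (q → p)) ∧ q) → (p → q)) ∧ (p ∧ not q)) → (q → not not p)): min(1, 1 − 0.24 + 1) = 1
  Łukasiewicz value = 1
Difference: 1 − 1 = 0.00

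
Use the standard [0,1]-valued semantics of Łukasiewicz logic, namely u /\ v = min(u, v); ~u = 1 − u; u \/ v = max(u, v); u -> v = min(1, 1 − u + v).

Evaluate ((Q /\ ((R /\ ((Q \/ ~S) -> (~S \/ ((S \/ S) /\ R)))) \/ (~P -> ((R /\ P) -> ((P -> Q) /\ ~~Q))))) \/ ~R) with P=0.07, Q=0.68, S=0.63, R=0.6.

0.68

~S: Łukasiewicz ¬ gives 1 − 0.63 = 0.37
(Q \/ ~S) = max(0.68, 0.37) = 0.68
~S: Łukasiewicz ¬ gives 1 − 0.63 = 0.37
(S \/ S) = max(0.63, 0.63) = 0.63
((S \/ S) /\ R) = min(0.63, 0.6) = 0.6
(~S \/ ((S \/ S) /\ R)) = max(0.37, 0.6) = 0.6
((Q \/ ~S) -> (~S \/ ((S \/ S) /\ R))): min(1, 1 − 0.68 + 0.6) = 0.92
(R /\ ((Q \/ ~S) -> (~S \/ ((S \/ S) /\ R)))) = min(0.6, 0.92) = 0.6
~P: Łukasiewicz ¬ gives 1 − 0.07 = 0.93
(R /\ P) = min(0.6, 0.07) = 0.07
(P -> Q): min(1, 1 − 0.07 + 0.68) = 1
~Q: Łukasiewicz ¬ gives 1 − 0.68 = 0.32
~~Q: Łukasiewicz ¬ gives 1 − 0.32 = 0.68
((P -> Q) /\ ~~Q) = min(1, 0.68) = 0.68
((R /\ P) -> ((P -> Q) /\ ~~Q)): min(1, 1 − 0.07 + 0.68) = 1
(~P -> ((R /\ P) -> ((P -> Q) /\ ~~Q))): min(1, 1 − 0.93 + 1) = 1
((R /\ ((Q \/ ~S) -> (~S \/ ((S \/ S) /\ R)))) \/ (~P -> ((R /\ P) -> ((P -> Q) /\ ~~Q)))) = max(0.6, 1) = 1
(Q /\ ((R /\ ((Q \/ ~S) -> (~S \/ ((S \/ S) /\ R)))) \/ (~P -> ((R /\ P) -> ((P -> Q) /\ ~~Q))))) = min(0.68, 1) = 0.68
~R: Łukasiewicz ¬ gives 1 − 0.6 = 0.4
((Q /\ ((R /\ ((Q \/ ~S) -> (~S \/ ((S \/ S) /\ R)))) \/ (~P -> ((R /\ P) -> ((P -> Q) /\ ~~Q))))) \/ ~R) = max(0.68, 0.4) = 0.68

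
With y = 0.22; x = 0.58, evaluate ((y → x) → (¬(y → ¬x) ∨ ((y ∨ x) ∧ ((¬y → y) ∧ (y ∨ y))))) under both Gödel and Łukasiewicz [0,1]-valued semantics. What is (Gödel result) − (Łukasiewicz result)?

Gödel evaluation:
  (y → x): 0.22 ≤ 0.58, so result = 1
  ¬x: Gödel ¬ of 0.58 = 0 (operand ≠ 0)
  (y → ¬x): 0.22 > 0, so result = 0
  ¬(y → ¬x): Gödel ¬ of 0 = 1 (operand is 0)
  (y ∨ x) = max(0.22, 0.58) = 0.58
  ¬y: Gödel ¬ of 0.22 = 0 (operand ≠ 0)
  (¬y → y): 0 ≤ 0.22, so result = 1
  (y ∨ y) = max(0.22, 0.22) = 0.22
  ((¬y → y) ∧ (y ∨ y)) = min(1, 0.22) = 0.22
  ((y ∨ x) ∧ ((¬y → y) ∧ (y ∨ y))) = min(0.58, 0.22) = 0.22
  (¬(y → ¬x) ∨ ((y ∨ x) ∧ ((¬y → y) ∧ (y ∨ y)))) = max(1, 0.22) = 1
  ((y → x) → (¬(y → ¬x) ∨ ((y ∨ x) ∧ ((¬y → y) ∧ (y ∨ y))))): 1 ≤ 1, so result = 1
  Gödel value = 1
Łukasiewicz evaluation:
  (y → x): min(1, 1 − 0.22 + 0.58) = 1
  ¬x: Łukasiewicz ¬ gives 1 − 0.58 = 0.42
  (y → ¬x): min(1, 1 − 0.22 + 0.42) = 1
  ¬(y → ¬x): Łukasiewicz ¬ gives 1 − 1 = 0
  (y ∨ x) = max(0.22, 0.58) = 0.58
  ¬y: Łukasiewicz ¬ gives 1 − 0.22 = 0.78
  (¬y → y): min(1, 1 − 0.78 + 0.22) = 0.44
  (y ∨ y) = max(0.22, 0.22) = 0.22
  ((¬y → y) ∧ (y ∨ y)) = min(0.44, 0.22) = 0.22
  ((y ∨ x) ∧ ((¬y → y) ∧ (y ∨ y))) = min(0.58, 0.22) = 0.22
  (¬(y → ¬x) ∨ ((y ∨ x) ∧ ((¬y → y) ∧ (y ∨ y)))) = max(0, 0.22) = 0.22
  ((y → x) → (¬(y → ¬x) ∨ ((y ∨ x) ∧ ((¬y → y) ∧ (y ∨ y))))): min(1, 1 − 1 + 0.22) = 0.22
  Łukasiewicz value = 0.22
Difference: 1 − 0.22 = 0.78

0.78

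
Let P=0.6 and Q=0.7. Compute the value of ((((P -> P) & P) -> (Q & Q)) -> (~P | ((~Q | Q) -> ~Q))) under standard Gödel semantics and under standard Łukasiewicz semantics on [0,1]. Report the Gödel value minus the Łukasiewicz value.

Gödel evaluation:
  (P -> P): 0.6 ≤ 0.6, so result = 1
  ((P -> P) & P) = min(1, 0.6) = 0.6
  (Q & Q) = min(0.7, 0.7) = 0.7
  (((P -> P) & P) -> (Q & Q)): 0.6 ≤ 0.7, so result = 1
  ~P: Gödel ¬ of 0.6 = 0 (operand ≠ 0)
  ~Q: Gödel ¬ of 0.7 = 0 (operand ≠ 0)
  (~Q | Q) = max(0, 0.7) = 0.7
  ~Q: Gödel ¬ of 0.7 = 0 (operand ≠ 0)
  ((~Q | Q) -> ~Q): 0.7 > 0, so result = 0
  (~P | ((~Q | Q) -> ~Q)) = max(0, 0) = 0
  ((((P -> P) & P) -> (Q & Q)) -> (~P | ((~Q | Q) -> ~Q))): 1 > 0, so result = 0
  Gödel value = 0
Łukasiewicz evaluation:
  (P -> P): min(1, 1 − 0.6 + 0.6) = 1
  ((P -> P) & P) = min(1, 0.6) = 0.6
  (Q & Q) = min(0.7, 0.7) = 0.7
  (((P -> P) & P) -> (Q & Q)): min(1, 1 − 0.6 + 0.7) = 1
  ~P: Łukasiewicz ¬ gives 1 − 0.6 = 0.4
  ~Q: Łukasiewicz ¬ gives 1 − 0.7 = 0.3
  (~Q | Q) = max(0.3, 0.7) = 0.7
  ~Q: Łukasiewicz ¬ gives 1 − 0.7 = 0.3
  ((~Q | Q) -> ~Q): min(1, 1 − 0.7 + 0.3) = 0.6
  (~P | ((~Q | Q) -> ~Q)) = max(0.4, 0.6) = 0.6
  ((((P -> P) & P) -> (Q & Q)) -> (~P | ((~Q | Q) -> ~Q))): min(1, 1 − 1 + 0.6) = 0.6
  Łukasiewicz value = 0.6
Difference: 0 − 0.6 = -0.60

-0.60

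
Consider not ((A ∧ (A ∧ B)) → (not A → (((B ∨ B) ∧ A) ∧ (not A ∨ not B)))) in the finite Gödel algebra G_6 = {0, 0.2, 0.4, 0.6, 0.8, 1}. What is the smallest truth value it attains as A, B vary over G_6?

0.00

The minimum is attained at A = 0, B = 0:
  (A ∧ B) = min(0, 0) = 0
  (A ∧ (A ∧ B)) = min(0, 0) = 0
  not A: Gödel ¬ of 0 = 1 (operand is 0)
  (B ∨ B) = max(0, 0) = 0
  ((B ∨ B) ∧ A) = min(0, 0) = 0
  not A: Gödel ¬ of 0 = 1 (operand is 0)
  not B: Gödel ¬ of 0 = 1 (operand is 0)
  (not A ∨ not B) = max(1, 1) = 1
  (((B ∨ B) ∧ A) ∧ (not A ∨ not B)) = min(0, 1) = 0
  (not A → (((B ∨ B) ∧ A) ∧ (not A ∨ not B))): 1 > 0, so result = 0
  ((A ∧ (A ∧ B)) → (not A → (((B ∨ B) ∧ A) ∧ (not A ∨ not B)))): 0 ≤ 0, so result = 1
  not ((A ∧ (A ∧ B)) → (not A → (((B ∨ B) ∧ A) ∧ (not A ∨ not B)))): Gödel ¬ of 1 = 0 (operand ≠ 0)
Checking all 36 assignments confirms none give a value below 0.00.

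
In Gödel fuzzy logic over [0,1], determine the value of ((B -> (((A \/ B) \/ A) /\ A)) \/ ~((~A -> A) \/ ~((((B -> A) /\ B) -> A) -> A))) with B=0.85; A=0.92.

(A \/ B) = max(0.92, 0.85) = 0.92
((A \/ B) \/ A) = max(0.92, 0.92) = 0.92
(((A \/ B) \/ A) /\ A) = min(0.92, 0.92) = 0.92
(B -> (((A \/ B) \/ A) /\ A)): 0.85 ≤ 0.92, so result = 1
~A: Gödel ¬ of 0.92 = 0 (operand ≠ 0)
(~A -> A): 0 ≤ 0.92, so result = 1
(B -> A): 0.85 ≤ 0.92, so result = 1
((B -> A) /\ B) = min(1, 0.85) = 0.85
(((B -> A) /\ B) -> A): 0.85 ≤ 0.92, so result = 1
((((B -> A) /\ B) -> A) -> A): 1 > 0.92, so result = 0.92
~((((B -> A) /\ B) -> A) -> A): Gödel ¬ of 0.92 = 0 (operand ≠ 0)
((~A -> A) \/ ~((((B -> A) /\ B) -> A) -> A)) = max(1, 0) = 1
~((~A -> A) \/ ~((((B -> A) /\ B) -> A) -> A)): Gödel ¬ of 1 = 0 (operand ≠ 0)
((B -> (((A \/ B) \/ A) /\ A)) \/ ~((~A -> A) \/ ~((((B -> A) /\ B) -> A) -> A))) = max(1, 0) = 1

1.00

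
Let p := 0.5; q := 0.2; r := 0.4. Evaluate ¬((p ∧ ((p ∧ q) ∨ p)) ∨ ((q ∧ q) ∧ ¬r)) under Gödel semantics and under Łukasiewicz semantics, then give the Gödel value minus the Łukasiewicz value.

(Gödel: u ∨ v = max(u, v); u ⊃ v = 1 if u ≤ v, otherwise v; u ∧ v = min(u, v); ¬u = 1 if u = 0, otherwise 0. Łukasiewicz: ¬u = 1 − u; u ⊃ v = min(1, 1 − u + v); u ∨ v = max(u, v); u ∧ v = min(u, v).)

Gödel evaluation:
  (p ∧ q) = min(0.5, 0.2) = 0.2
  ((p ∧ q) ∨ p) = max(0.2, 0.5) = 0.5
  (p ∧ ((p ∧ q) ∨ p)) = min(0.5, 0.5) = 0.5
  (q ∧ q) = min(0.2, 0.2) = 0.2
  ¬r: Gödel ¬ of 0.4 = 0 (operand ≠ 0)
  ((q ∧ q) ∧ ¬r) = min(0.2, 0) = 0
  ((p ∧ ((p ∧ q) ∨ p)) ∨ ((q ∧ q) ∧ ¬r)) = max(0.5, 0) = 0.5
  ¬((p ∧ ((p ∧ q) ∨ p)) ∨ ((q ∧ q) ∧ ¬r)): Gödel ¬ of 0.5 = 0 (operand ≠ 0)
  Gödel value = 0
Łukasiewicz evaluation:
  (p ∧ q) = min(0.5, 0.2) = 0.2
  ((p ∧ q) ∨ p) = max(0.2, 0.5) = 0.5
  (p ∧ ((p ∧ q) ∨ p)) = min(0.5, 0.5) = 0.5
  (q ∧ q) = min(0.2, 0.2) = 0.2
  ¬r: Łukasiewicz ¬ gives 1 − 0.4 = 0.6
  ((q ∧ q) ∧ ¬r) = min(0.2, 0.6) = 0.2
  ((p ∧ ((p ∧ q) ∨ p)) ∨ ((q ∧ q) ∧ ¬r)) = max(0.5, 0.2) = 0.5
  ¬((p ∧ ((p ∧ q) ∨ p)) ∨ ((q ∧ q) ∧ ¬r)): Łukasiewicz ¬ gives 1 − 0.5 = 0.5
  Łukasiewicz value = 0.5
Difference: 0 − 0.5 = -0.50

-0.50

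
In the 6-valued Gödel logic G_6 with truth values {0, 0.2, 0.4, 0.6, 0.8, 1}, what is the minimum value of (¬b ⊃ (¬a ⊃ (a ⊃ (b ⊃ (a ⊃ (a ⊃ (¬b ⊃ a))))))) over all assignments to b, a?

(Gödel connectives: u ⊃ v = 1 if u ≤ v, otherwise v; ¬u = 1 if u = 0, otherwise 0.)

1.00

Every assignment gives 1. For instance at b = 0, a = 0:
  ¬b: Gödel ¬ of 0 = 1 (operand is 0)
  ¬a: Gödel ¬ of 0 = 1 (operand is 0)
  ¬b: Gödel ¬ of 0 = 1 (operand is 0)
  (¬b ⊃ a): 1 > 0, so result = 0
  (a ⊃ (¬b ⊃ a)): 0 ≤ 0, so result = 1
  (a ⊃ (a ⊃ (¬b ⊃ a))): 0 ≤ 1, so result = 1
  (b ⊃ (a ⊃ (a ⊃ (¬b ⊃ a)))): 0 ≤ 1, so result = 1
  (a ⊃ (b ⊃ (a ⊃ (a ⊃ (¬b ⊃ a))))): 0 ≤ 1, so result = 1
  (¬a ⊃ (a ⊃ (b ⊃ (a ⊃ (a ⊃ (¬b ⊃ a)))))): 1 ≤ 1, so result = 1
  (¬b ⊃ (¬a ⊃ (a ⊃ (b ⊃ (a ⊃ (a ⊃ (¬b ⊃ a))))))): 1 ≤ 1, so result = 1
All 36 assignments give value 1 — the formula is a G_6-tautology.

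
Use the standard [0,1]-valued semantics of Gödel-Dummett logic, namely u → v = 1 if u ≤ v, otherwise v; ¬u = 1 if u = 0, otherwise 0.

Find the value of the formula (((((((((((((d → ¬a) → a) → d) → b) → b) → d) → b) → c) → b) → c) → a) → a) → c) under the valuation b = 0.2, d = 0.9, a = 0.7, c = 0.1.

0.10

¬a: Gödel ¬ of 0.7 = 0 (operand ≠ 0)
(d → ¬a): 0.9 > 0, so result = 0
((d → ¬a) → a): 0 ≤ 0.7, so result = 1
(((d → ¬a) → a) → d): 1 > 0.9, so result = 0.9
((((d → ¬a) → a) → d) → b): 0.9 > 0.2, so result = 0.2
(((((d → ¬a) → a) → d) → b) → b): 0.2 ≤ 0.2, so result = 1
((((((d → ¬a) → a) → d) → b) → b) → d): 1 > 0.9, so result = 0.9
(((((((d → ¬a) → a) → d) → b) → b) → d) → b): 0.9 > 0.2, so result = 0.2
((((((((d → ¬a) → a) → d) → b) → b) → d) → b) → c): 0.2 > 0.1, so result = 0.1
(((((((((d → ¬a) → a) → d) → b) → b) → d) → b) → c) → b): 0.1 ≤ 0.2, so result = 1
((((((((((d → ¬a) → a) → d) → b) → b) → d) → b) → c) → b) → c): 1 > 0.1, so result = 0.1
(((((((((((d → ¬a) → a) → d) → b) → b) → d) → b) → c) → b) → c) → a): 0.1 ≤ 0.7, so result = 1
((((((((((((d → ¬a) → a) → d) → b) → b) → d) → b) → c) → b) → c) → a) → a): 1 > 0.7, so result = 0.7
(((((((((((((d → ¬a) → a) → d) → b) → b) → d) → b) → c) → b) → c) → a) → a) → c): 0.7 > 0.1, so result = 0.1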